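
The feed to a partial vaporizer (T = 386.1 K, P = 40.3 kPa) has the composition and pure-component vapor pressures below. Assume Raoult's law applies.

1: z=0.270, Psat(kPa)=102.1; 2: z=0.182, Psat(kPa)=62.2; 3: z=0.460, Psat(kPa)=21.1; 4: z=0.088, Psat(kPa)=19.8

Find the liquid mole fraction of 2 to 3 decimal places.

Raoult's law: Kᵢ = Pᵢˢᵃᵗ/P = Pᵢˢᵃᵗ/40.3.
  K_1 = 102.1/40.3 = 2.53350, K_2 = 62.2/40.3 = 1.54342, K_3 = 21.1/40.3 = 0.52357, K_4 = 19.8/40.3 = 0.49132
Iterate (Newton) starting at ψ = 0.5:
  ψ = 0.500: g = -0.0356, g' = -0.458 → ψ = 0.422
  ψ = 0.422: g = 0.0004, g' = -0.470 → ψ = 0.423
Converged at ψ = 0.423.
Compositions from xᵢ = zᵢ/(1+ψ(Kᵢ−1)), yᵢ = Kᵢxᵢ:
  1: x = 0.164, y = 0.415
  2: x = 0.148, y = 0.228
  3: x = 0.576, y = 0.302
  4: x = 0.112, y = 0.055

x_2 = 0.148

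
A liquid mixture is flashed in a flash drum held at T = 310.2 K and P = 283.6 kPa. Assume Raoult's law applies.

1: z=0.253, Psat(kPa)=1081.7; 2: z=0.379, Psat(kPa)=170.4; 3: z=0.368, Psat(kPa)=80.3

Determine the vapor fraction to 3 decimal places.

ψ = 0.186

Raoult's law: Kᵢ = Pᵢˢᵃᵗ/P = Pᵢˢᵃᵗ/283.6.
  K_1 = 1081.7/283.6 = 3.81417, K_2 = 170.4/283.6 = 0.60085, K_3 = 80.3/283.6 = 0.28315
Newton–Raphson from ψ = 0.5:
  ψ = 0.500: g = -0.3044, g' = -0.899 → ψ = 0.162
  ψ = 0.162: g = 0.0293, g' = -1.258 → ψ = 0.185
  ψ = 0.185: g = 0.0008, g' = -1.188 → ψ = 0.186
Converged at ψ = 0.186.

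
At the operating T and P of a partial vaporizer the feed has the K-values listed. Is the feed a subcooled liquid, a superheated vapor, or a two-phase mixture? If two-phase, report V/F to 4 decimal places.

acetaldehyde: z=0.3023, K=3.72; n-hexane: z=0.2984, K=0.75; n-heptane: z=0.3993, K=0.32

ΣzᵢKᵢ = 1.4761; Σzᵢ/Kᵢ = 1.7269.
Both exceed 1, so a two-phase solution exists.
Rachford–Rice: g(ψ) = Σ zᵢ(Kᵢ−1)/(1+ψ(Kᵢ−1)) = 0.
Iterate (Newton) starting at ψ = 0.5:
  ψ = 0.5000: g = -0.14824, g' = -0.8498 → ψ = 0.3256
  ψ = 0.3256: g = 0.00616, g' = -0.9558 → ψ = 0.3320
Converged at ψ = 0.3320.

two-phase, V/F = 0.3320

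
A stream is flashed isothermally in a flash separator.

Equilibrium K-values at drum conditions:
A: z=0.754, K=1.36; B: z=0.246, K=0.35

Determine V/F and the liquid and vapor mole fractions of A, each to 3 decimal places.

V/F = 0.477, x_A = 0.644, y_A = 0.875

Material balance + equilibrium reduce to Σ zᵢ(Kᵢ−1)/(1+V/F(Kᵢ−1)) = 0.
Check two-phase: ΣzᵢKᵢ = 1.112 > 1 and Σzᵢ/Kᵢ = 1.257 > 1, so g(0) = 0.112 > 0 and g(1) = -0.257 < 0.
Binary case is linear: z₁(K₁−1)(1+V/F(K₂−1)) + z₂(K₂−1)(1+V/F(K₁−1)) = 0
⇒ V/F = [z₁(K₁−1)+z₂(K₂−1)] / [−(K₁−1)(K₂−1)] = 0.1115/0.2340 = 0.477
Compositions from xᵢ = zᵢ/(1+V/F(Kᵢ−1)), yᵢ = Kᵢxᵢ:
  A: x = 0.644, y = 0.875
  B: x = 0.356, y = 0.125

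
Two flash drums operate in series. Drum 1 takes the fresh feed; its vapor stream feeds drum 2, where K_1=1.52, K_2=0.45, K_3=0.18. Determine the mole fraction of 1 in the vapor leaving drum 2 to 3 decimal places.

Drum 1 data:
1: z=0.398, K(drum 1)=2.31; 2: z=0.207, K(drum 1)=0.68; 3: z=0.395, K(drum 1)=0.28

y_1 (drum 2) = 0.866

Drum 1:
Rachford–Rice: g(ψ₁) = Σ zᵢ(Kᵢ−1)/(1+ψ₁(Kᵢ−1)) = 0.
Check two-phase: ΣzᵢKᵢ = 1.171 > 1 and Σzᵢ/Kᵢ = 1.887 > 1, so g(0) = 0.171 > 0 and g(1) = -0.887 < 0.
Newton–Raphson from ψ₁ = 0.31:
  ψ₁ = 0.310: g = -0.0689, g' = -0.711 → ψ₁ = 0.213
  ψ₁ = 0.213: g = 0.0005, g' = -0.728 → ψ₁ = 0.214
Converged at ψ₁ = 0.214.
Drum-1 compositions:
  1: x = 0.311, y = 0.718
  2: x = 0.222, y = 0.151
  3: x = 0.467, y = 0.131
Drum-2 feed = drum-1 vapor: z₂ = (0.7182, 0.1511, 0.1307).
Drum 2:
Rachford–Rice: g(ψ₂) = Σ zᵢ(Kᵢ−1)/(1+ψ₂(Kᵢ−1)) = 0.
Feasibility: ΣzᵢKᵢ = 1.183, Σzᵢ/Kᵢ = 1.535 — both > 1, two phases present.
Iterate (Newton) starting at ψ₂ = 0.42:
  ψ₂ = 0.420: g = 0.0349, g' = -0.413 → ψ₂ = 0.505
  ψ₂ = 0.505: g = -0.0021, g' = -0.465 → ψ₂ = 0.500
Converged at ψ₂ = 0.500.
  1: x = 0.570, y = 0.866
  2: x = 0.208, y = 0.094
  3: x = 0.222, y = 0.040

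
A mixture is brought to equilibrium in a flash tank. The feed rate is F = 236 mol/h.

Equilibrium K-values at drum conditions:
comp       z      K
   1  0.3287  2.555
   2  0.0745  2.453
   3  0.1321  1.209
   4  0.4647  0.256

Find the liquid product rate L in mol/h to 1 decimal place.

Material balance + equilibrium reduce to Σ zᵢ(Kᵢ−1)/(1+V/F(Kᵢ−1)) = 0.
g(0) = ΣzᵢKᵢ − 1 = 0.3012 and g(1) = 1 − Σzᵢ/Kᵢ = -1.0835, so a root lies in (0, 1).
Newton–Raphson from V/F = 0.46:
  V/F = 0.4600: g = -0.13758, g' = -0.9260 → V/F = 0.3114
  V/F = 0.3114: g = -0.00519, g' = -0.8762 → V/F = 0.3055
Converged at V/F = 0.3055.
Then V = V/F·F = 0.3055·236 = 72.1 mol/h and L = F − V = 163.9 mol/h.

L = 163.9 mol/h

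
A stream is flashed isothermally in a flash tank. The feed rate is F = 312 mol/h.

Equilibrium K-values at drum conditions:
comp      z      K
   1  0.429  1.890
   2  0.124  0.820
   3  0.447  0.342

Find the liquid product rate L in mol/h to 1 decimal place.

Material balance + equilibrium reduce to Σ zᵢ(Kᵢ−1)/(1+ψ(Kᵢ−1)) = 0.
g(0) = ΣzᵢKᵢ − 1 = 0.065 and g(1) = 1 − Σzᵢ/Kᵢ = -0.685, so a root lies in (0, 1).
Newton–Raphson from ψ = 0.61:
  ψ = 0.610: g = -0.2690, g' = -0.688 → ψ = 0.219
  ψ = 0.219: g = -0.0474, g' = -0.507 → ψ = 0.126
Converged at ψ = 0.126.
Then V = ψ·F = 0.1255·312 = 39.2 mol/h and L = F − V = 272.8 mol/h.

L = 272.8 mol/h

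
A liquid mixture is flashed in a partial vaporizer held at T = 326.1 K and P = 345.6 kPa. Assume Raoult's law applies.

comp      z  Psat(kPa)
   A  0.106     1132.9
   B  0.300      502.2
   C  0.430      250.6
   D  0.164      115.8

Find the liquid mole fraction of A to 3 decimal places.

Raoult's law: Kᵢ = Pᵢˢᵃᵗ/P = Pᵢˢᵃᵗ/345.6.
  K_A = 1132.9/345.6 = 3.27807, K_B = 502.2/345.6 = 1.45312, K_C = 250.6/345.6 = 0.72512, K_D = 115.8/345.6 = 0.33507
Material balance + equilibrium reduce to Σ zᵢ(Kᵢ−1)/(1+ψ(Kᵢ−1)) = 0.
g(0) = ΣzᵢKᵢ − 1 = 0.150 and g(1) = 1 − Σzᵢ/Kᵢ = -0.321, so a root lies in (0, 1).
Newton iteration, ψ⁰ = 0.5:
  ψ = 0.500: g = -0.0767, g' = -0.368 → ψ = 0.291
  ψ = 0.291: g = 0.0015, g' = -0.397 → ψ = 0.295
Converged at ψ = 0.295.
Compositions from xᵢ = zᵢ/(1+ψ(Kᵢ−1)), yᵢ = Kᵢxᵢ:
  A: x = 0.063, y = 0.208
  B: x = 0.265, y = 0.385
  C: x = 0.468, y = 0.339
  D: x = 0.204, y = 0.068

x_A = 0.063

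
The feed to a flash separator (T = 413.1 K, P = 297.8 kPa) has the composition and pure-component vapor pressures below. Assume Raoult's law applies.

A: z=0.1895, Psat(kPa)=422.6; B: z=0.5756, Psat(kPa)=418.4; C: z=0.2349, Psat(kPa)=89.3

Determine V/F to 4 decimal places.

Raoult's law: Kᵢ = Pᵢˢᵃᵗ/P = Pᵢˢᵃᵗ/297.8.
  K_A = 422.6/297.8 = 1.419073, K_B = 418.4/297.8 = 1.404970, K_C = 89.3/297.8 = 0.299866
Rachford–Rice: g(V/F) = Σ zᵢ(Kᵢ−1)/(1+V/F(Kᵢ−1)) = 0.
Check two-phase: ΣzᵢKᵢ = 1.1481 > 1 and Σzᵢ/Kᵢ = 1.3266 > 1, so g(0) = 0.1481 > 0 and g(1) = -0.3266 < 0.
Newton iteration, V/F⁰ = 0.5:
  V/F = 0.5000: g = 0.00646, g' = -0.3606 → V/F = 0.5179
  V/F = 0.5179: g = -0.00009, g' = -0.3704 → V/F = 0.5177
Converged at V/F = 0.5177.

V/F = 0.5177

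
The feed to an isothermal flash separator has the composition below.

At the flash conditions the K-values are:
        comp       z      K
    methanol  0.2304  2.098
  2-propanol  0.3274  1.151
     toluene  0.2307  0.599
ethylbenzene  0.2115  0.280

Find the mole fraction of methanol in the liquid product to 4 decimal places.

x_methanol = 0.1995

Newton–Raphson from ψ = 0.41:
  ψ = 0.4100: g = -0.10577, g' = -0.4126 → ψ = 0.1536
  ψ = 0.1536: g = -0.00502, g' = -0.3912 → ψ = 0.1408
Converged at ψ = 0.1408.
Compositions from xᵢ = zᵢ/(1+ψ(Kᵢ−1)), yᵢ = Kᵢxᵢ:
  methanol: x = 0.1995, y = 0.4186
  2-propanol: x = 0.3206, y = 0.3690
  toluene: x = 0.2445, y = 0.1465
  ethylbenzene: x = 0.2354, y = 0.0659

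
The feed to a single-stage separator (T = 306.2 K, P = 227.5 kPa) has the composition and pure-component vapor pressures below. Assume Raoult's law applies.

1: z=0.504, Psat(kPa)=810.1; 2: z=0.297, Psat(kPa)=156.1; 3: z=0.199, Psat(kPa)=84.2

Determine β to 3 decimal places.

Raoult's law: Kᵢ = Pᵢˢᵃᵗ/P = Pᵢˢᵃᵗ/227.5.
  K_1 = 810.1/227.5 = 3.56088, K_2 = 156.1/227.5 = 0.68615, K_3 = 84.2/227.5 = 0.37011
Let β = V/F and solve Σ zᵢ(Kᵢ−1)/(1+β(Kᵢ−1)) = 0.
Check two-phase: ΣzᵢKᵢ = 2.072 > 1 and Σzᵢ/Kᵢ = 1.112 > 1, so g(0) = 1.072 > 0 and g(1) = -0.112 < 0.
Newton–Raphson from β = 0.5:
  β = 0.500: g = 0.2724, g' = -0.845 → β = 0.822
  β = 0.822: g = 0.0298, g' = -0.736 → β = 0.863
  β = 0.863: g = -0.0004, g' = -0.755 → β = 0.862
Converged at β = 0.862.

β = 0.862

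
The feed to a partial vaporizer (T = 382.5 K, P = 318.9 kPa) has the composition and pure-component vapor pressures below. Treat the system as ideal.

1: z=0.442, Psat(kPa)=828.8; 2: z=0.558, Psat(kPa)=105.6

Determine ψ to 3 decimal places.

ψ = 0.312

Raoult's law: Kᵢ = Pᵢˢᵃᵗ/P = Pᵢˢᵃᵗ/318.9.
  K_1 = 828.8/318.9 = 2.59893, K_2 = 105.6/318.9 = 0.33114
Material balance + equilibrium reduce to Σ zᵢ(Kᵢ−1)/(1+ψ(Kᵢ−1)) = 0.
Feasibility: ΣzᵢKᵢ = 1.334, Σzᵢ/Kᵢ = 1.855 — both > 1, two phases present.
Binary case is linear: z₁(K₁−1)(1+ψ(K₂−1)) + z₂(K₂−1)(1+ψ(K₁−1)) = 0
⇒ ψ = [z₁(K₁−1)+z₂(K₂−1)] / [−(K₁−1)(K₂−1)] = 0.3335/1.0695 = 0.312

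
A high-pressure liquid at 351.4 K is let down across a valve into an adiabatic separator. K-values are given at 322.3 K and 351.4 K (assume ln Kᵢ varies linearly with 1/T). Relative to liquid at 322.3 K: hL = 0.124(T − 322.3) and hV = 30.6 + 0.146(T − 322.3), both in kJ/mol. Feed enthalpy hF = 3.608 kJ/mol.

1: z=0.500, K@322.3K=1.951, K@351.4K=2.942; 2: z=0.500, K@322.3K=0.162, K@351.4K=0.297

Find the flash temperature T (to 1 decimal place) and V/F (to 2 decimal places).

Adiabatic flash: solve Rachford–Rice at each trial T, then check hF = ψ·hV(T) + (1−ψ)·hL(T).
  T = 322.3 K: K = (1.951, 0.162), RR gives ψ = 0.071, H_out = 2.169 kJ/mol
  T = 351.4 K: K = (2.942, 0.297), RR gives ψ = 0.454, H_out = 17.784 kJ/mol
  T = 336.9 K: K = (2.419, 0.222), RR gives ψ = 0.291, H_out = 10.798 kJ/mol
  T = 329.6 K: K = (2.178, 0.191), RR gives ψ = 0.193, H_out = 6.844 kJ/mol
  T = 326.0 K: K = (2.064, 0.176), RR gives ψ = 0.137, H_out = 4.659 kJ/mol
  T = 324.1 K: K = (2.005, 0.169), RR gives ψ = 0.104, H_out = 3.416 kJ/mol
Linear interpolation between T = 324.1 (H_out = 3.416) and T = 326.0 (H_out = 4.659) on hF = 3.608 gives T ≈ 324.4 K, at which ψ = 0.11.

T = 324.4 K, V/F = 0.11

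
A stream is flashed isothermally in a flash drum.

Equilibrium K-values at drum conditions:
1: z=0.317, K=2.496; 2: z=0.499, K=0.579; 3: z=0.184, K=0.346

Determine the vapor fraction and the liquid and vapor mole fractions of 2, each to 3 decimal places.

Material balance + equilibrium reduce to Σ zᵢ(Kᵢ−1)/(1+ψ(Kᵢ−1)) = 0.
Feasibility: ΣzᵢKᵢ = 1.144, Σzᵢ/Kᵢ = 1.521 — both > 1, two phases present.
Newton–Raphson from ψ = 0.5:
  ψ = 0.500: g = -0.1736, g' = -0.548 → ψ = 0.183
  ψ = 0.183: g = 0.0079, g' = -0.643 → ψ = 0.195
  ψ = 0.195: g = 0.0001, g' = -0.633 → ψ = 0.196
Converged at ψ = 0.196.
Compositions from xᵢ = zᵢ/(1+ψ(Kᵢ−1)), yᵢ = Kᵢxᵢ:
  1: x = 0.245, y = 0.612
  2: x = 0.544, y = 0.315
  3: x = 0.211, y = 0.073

ψ = 0.196, x_2 = 0.544, y_2 = 0.315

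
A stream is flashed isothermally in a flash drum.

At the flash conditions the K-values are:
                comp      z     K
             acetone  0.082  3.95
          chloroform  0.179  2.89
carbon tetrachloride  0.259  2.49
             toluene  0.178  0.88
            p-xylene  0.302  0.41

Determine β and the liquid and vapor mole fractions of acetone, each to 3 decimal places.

β = 0.832, x_acetone = 0.024, y_acetone = 0.094

Let β = V/F and solve Σ zᵢ(Kᵢ−1)/(1+β(Kᵢ−1)) = 0.
g(0) = ΣzᵢKᵢ − 1 = 0.767 and g(1) = 1 − Σzᵢ/Kᵢ = -0.126, so a root lies in (0, 1).
Iterate (Newton) starting at β = 0.59:
  β = 0.590: g = 0.1573, g' = -0.651 → β = 0.832
Converged at β = 0.832.
Compositions from xᵢ = zᵢ/(1+β(Kᵢ−1)), yᵢ = Kᵢxᵢ:
  acetone: x = 0.024, y = 0.094
  chloroform: x = 0.070, y = 0.201
  carbon tetrachloride: x = 0.116, y = 0.288
  toluene: x = 0.198, y = 0.174
  p-xylene: x = 0.593, y = 0.243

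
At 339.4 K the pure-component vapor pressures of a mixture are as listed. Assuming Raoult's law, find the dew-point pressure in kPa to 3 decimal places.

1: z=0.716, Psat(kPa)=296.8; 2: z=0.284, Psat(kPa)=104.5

At the dew point ψ → 1, so Σzᵢ/Kᵢ = 1 with Kᵢ = Pᵢˢᵃᵗ/P ⇒ 1/P = Σzᵢ/Pᵢˢᵃᵗ.
1/P = 0.716/296.8 + 0.284/104.5 = 0.005130 ⇒ P = 194.928 kPa

Pdew = 194.928 kPa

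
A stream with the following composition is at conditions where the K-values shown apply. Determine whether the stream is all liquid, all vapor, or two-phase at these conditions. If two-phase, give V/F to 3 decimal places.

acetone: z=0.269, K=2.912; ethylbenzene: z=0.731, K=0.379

two-phase, V/F = 0.051

ΣzᵢKᵢ = 1.060; Σzᵢ/Kᵢ = 2.021.
Both exceed 1, so a two-phase solution exists.
Let ψ = V/F and solve Σ zᵢ(Kᵢ−1)/(1+ψ(Kᵢ−1)) = 0.
Newton–Raphson from ψ = 0.5:
  ψ = 0.500: g = -0.3954, g' = -0.850 → ψ = 0.035
  ψ = 0.035: g = 0.0183, g' = -1.159 → ψ = 0.051
Converged at ψ = 0.051.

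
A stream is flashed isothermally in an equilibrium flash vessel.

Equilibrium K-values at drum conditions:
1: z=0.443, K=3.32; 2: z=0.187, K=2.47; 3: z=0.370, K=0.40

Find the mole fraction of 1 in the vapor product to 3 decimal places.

Newton iteration, V/F⁰ = 0.5:
  V/F = 0.500: g = 0.3171, g' = -0.917 → V/F = 0.846
  V/F = 0.846: g = 0.0188, g' = -0.901 → V/F = 0.867
  V/F = 0.867: g = -0.0002, g' = -0.919 → V/F = 0.866
Converged at V/F = 0.866.
Compositions from xᵢ = zᵢ/(1+V/F(Kᵢ−1)), yᵢ = Kᵢxᵢ:
  1: x = 0.147, y = 0.489
  2: x = 0.082, y = 0.203
  3: x = 0.771, y = 0.308

y_1 = 0.489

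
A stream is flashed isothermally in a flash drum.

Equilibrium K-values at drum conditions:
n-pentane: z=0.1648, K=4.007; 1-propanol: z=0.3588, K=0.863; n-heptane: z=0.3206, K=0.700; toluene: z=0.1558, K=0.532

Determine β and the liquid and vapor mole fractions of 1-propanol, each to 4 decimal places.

β = 0.3393, x_1-propanol = 0.3763, y_1-propanol = 0.3247

Material balance + equilibrium reduce to Σ zᵢ(Kᵢ−1)/(1+β(Kᵢ−1)) = 0.
g(0) = ΣzᵢKᵢ − 1 = 0.2773 and g(1) = 1 − Σzᵢ/Kᵢ = -0.2077, so a root lies in (0, 1).
Iterate (Newton) starting at β = 0.63:
  β = 0.6300: g = -0.10458, g' = -0.2984 → β = 0.2796
  β = 0.2796: g = 0.02924, g' = -0.5267 → β = 0.3351
  β = 0.3351: g = 0.00192, g' = -0.4608 → β = 0.3392
  β = 0.3392: g = 0.00001, g' = -0.4565 → β = 0.3393
Converged at β = 0.3393.
Compositions from xᵢ = zᵢ/(1+β(Kᵢ−1)), yᵢ = Kᵢxᵢ:
  n-pentane: x = 0.0816, y = 0.3269
  1-propanol: x = 0.3763, y = 0.3247
  n-heptane: x = 0.3569, y = 0.2498
  toluene: x = 0.1852, y = 0.0985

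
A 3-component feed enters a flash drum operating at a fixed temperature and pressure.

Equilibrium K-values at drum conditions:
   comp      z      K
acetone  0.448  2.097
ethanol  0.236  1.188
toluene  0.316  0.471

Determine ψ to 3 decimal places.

Material balance + equilibrium reduce to Σ zᵢ(Kᵢ−1)/(1+ψ(Kᵢ−1)) = 0.
Check two-phase: ΣzᵢKᵢ = 1.369 > 1 and Σzᵢ/Kᵢ = 1.083 > 1, so g(0) = 0.369 > 0 and g(1) = -0.083 < 0.
Newton–Raphson from ψ = 0.5:
  ψ = 0.500: g = 0.1307, g' = -0.395 → ψ = 0.831
  ψ = 0.831: g = -0.0026, g' = -0.435 → ψ = 0.824
Converged at ψ = 0.824.

ψ = 0.824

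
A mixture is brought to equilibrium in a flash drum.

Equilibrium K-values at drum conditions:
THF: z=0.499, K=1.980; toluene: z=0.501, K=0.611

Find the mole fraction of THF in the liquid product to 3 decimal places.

x_THF = 0.284

Rachford–Rice: g(ψ) = Σ zᵢ(Kᵢ−1)/(1+ψ(Kᵢ−1)) = 0.
Check two-phase: ΣzᵢKᵢ = 1.294 > 1 and Σzᵢ/Kᵢ = 1.072 > 1, so g(0) = 0.294 > 0 and g(1) = -0.072 < 0.
Binary case is linear: z₁(K₁−1)(1+ψ(K₂−1)) + z₂(K₂−1)(1+ψ(K₁−1)) = 0
⇒ ψ = [z₁(K₁−1)+z₂(K₂−1)] / [−(K₁−1)(K₂−1)] = 0.2941/0.3812 = 0.772
Compositions from xᵢ = zᵢ/(1+ψ(Kᵢ−1)), yᵢ = Kᵢxᵢ:
  THF: x = 0.284, y = 0.563
  toluene: x = 0.716, y = 0.437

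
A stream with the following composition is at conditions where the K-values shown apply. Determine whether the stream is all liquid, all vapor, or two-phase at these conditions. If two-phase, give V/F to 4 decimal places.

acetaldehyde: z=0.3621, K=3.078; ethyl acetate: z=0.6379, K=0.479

ΣzᵢKᵢ = 1.4201; Σzᵢ/Kᵢ = 1.4494.
Both exceed 1, so a two-phase solution exists.
Material balance + equilibrium reduce to Σ zᵢ(Kᵢ−1)/(1+ψ(Kᵢ−1)) = 0.
Binary case is linear: z₁(K₁−1)(1+ψ(K₂−1)) + z₂(K₂−1)(1+ψ(K₁−1)) = 0
⇒ ψ = [z₁(K₁−1)+z₂(K₂−1)] / [−(K₁−1)(K₂−1)] = 0.42010/1.08264 = 0.3880

two-phase, V/F = 0.3880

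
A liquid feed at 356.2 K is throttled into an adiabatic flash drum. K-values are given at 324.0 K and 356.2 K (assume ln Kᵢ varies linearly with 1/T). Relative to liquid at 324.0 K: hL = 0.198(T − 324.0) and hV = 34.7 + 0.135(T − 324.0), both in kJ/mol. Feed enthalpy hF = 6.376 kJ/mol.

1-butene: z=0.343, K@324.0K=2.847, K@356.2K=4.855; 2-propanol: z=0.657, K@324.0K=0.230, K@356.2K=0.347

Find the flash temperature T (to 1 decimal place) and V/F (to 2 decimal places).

Adiabatic flash: solve Rachford–Rice at each trial T, then check hF = ψ·hV(T) + (1−ψ)·hL(T).
  T = 324.0 K: K = (2.847, 0.230), RR gives ψ = 0.090, H_out = 3.114 kJ/mol
  T = 356.2 K: K = (4.855, 0.347), RR gives ψ = 0.355, H_out = 17.969 kJ/mol
  T = 340.1 K: K = (3.765, 0.285), RR gives ψ = 0.242, H_out = 11.350 kJ/mol
  T = 332.1 K: K = (3.288, 0.257), RR gives ψ = 0.174, H_out = 7.569 kJ/mol
  T = 328.1 K: K = (3.065, 0.243), RR gives ψ = 0.135, H_out = 5.469 kJ/mol
  T = 330.1 K: K = (3.175, 0.250), RR gives ψ = 0.155, H_out = 6.540 kJ/mol
Linear interpolation between T = 328.1 (H_out = 5.469) and T = 330.1 (H_out = 6.540) on hF = 6.376 gives T ≈ 329.8 K, at which ψ = 0.15.

T = 329.8 K, V/F = 0.15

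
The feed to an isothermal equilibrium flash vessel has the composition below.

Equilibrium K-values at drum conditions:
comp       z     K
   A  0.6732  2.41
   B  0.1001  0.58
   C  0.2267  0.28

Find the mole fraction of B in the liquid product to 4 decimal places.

x_B = 0.1505

Material balance + equilibrium reduce to Σ zᵢ(Kᵢ−1)/(1+β(Kᵢ−1)) = 0.
Check two-phase: ΣzᵢKᵢ = 1.7439 > 1 and Σzᵢ/Kᵢ = 1.2616 > 1, so g(0) = 0.7439 > 0 and g(1) = -0.2616 < 0.
Newton iteration, β⁰ = 0.59:
  β = 0.5900: g = 0.17850, g' = -0.7852 → β = 0.8173
  β = 0.8173: g = -0.01964, g' = -1.0237 → β = 0.7981
  β = 0.7981: g = -0.00037, g' = -0.9858 → β = 0.7978
Converged at β = 0.7978.
Compositions from xᵢ = zᵢ/(1+β(Kᵢ−1)), yᵢ = Kᵢxᵢ:
  A: x = 0.3168, y = 0.7635
  B: x = 0.1505, y = 0.0873
  C: x = 0.5326, y = 0.1491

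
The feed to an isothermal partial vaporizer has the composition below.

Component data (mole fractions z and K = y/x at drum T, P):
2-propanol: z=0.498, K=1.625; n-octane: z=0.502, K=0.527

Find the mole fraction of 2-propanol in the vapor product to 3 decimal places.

Let ψ = V/F and solve Σ zᵢ(Kᵢ−1)/(1+ψ(Kᵢ−1)) = 0.
g(0) = ΣzᵢKᵢ − 1 = 0.074 and g(1) = 1 − Σzᵢ/Kᵢ = -0.259, so a root lies in (0, 1).
Binary case is linear: z₁(K₁−1)(1+ψ(K₂−1)) + z₂(K₂−1)(1+ψ(K₁−1)) = 0
⇒ ψ = [z₁(K₁−1)+z₂(K₂−1)] / [−(K₁−1)(K₂−1)] = 0.0738/0.2956 = 0.250
Compositions from xᵢ = zᵢ/(1+ψ(Kᵢ−1)), yᵢ = Kᵢxᵢ:
  2-propanol: x = 0.431, y = 0.700
  n-octane: x = 0.569, y = 0.300

y_2-propanol = 0.700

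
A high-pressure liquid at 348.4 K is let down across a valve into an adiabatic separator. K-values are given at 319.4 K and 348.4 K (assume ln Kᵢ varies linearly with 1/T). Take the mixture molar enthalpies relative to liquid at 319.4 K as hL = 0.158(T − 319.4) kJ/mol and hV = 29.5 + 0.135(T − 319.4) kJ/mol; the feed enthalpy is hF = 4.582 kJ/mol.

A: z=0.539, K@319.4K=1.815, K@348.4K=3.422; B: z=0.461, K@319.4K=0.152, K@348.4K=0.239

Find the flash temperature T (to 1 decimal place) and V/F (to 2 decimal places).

T = 321.9 K, V/F = 0.14

Adiabatic flash: solve Rachford–Rice at each trial T, then check hF = ψ·hV(T) + (1−ψ)·hL(T).
  T = 319.4 K: K = (1.815, 0.152), RR gives ψ = 0.070, H_out = 2.064 kJ/mol
  T = 348.4 K: K = (3.422, 0.239), RR gives ψ = 0.518, H_out = 19.516 kJ/mol
  T = 333.9 K: K = (2.527, 0.192), RR gives ψ = 0.366, H_out = 12.952 kJ/mol
  T = 326.6 K: K = (2.147, 0.171), RR gives ψ = 0.249, H_out = 8.428 kJ/mol
  T = 323.0 K: K = (1.976, 0.161), RR gives ψ = 0.170, H_out = 5.582 kJ/mol
  T = 321.2 K: K = (1.894, 0.157), RR gives ψ = 0.124, H_out = 3.925 kJ/mol
Linear interpolation between T = 321.2 (H_out = 3.925) and T = 323.0 (H_out = 5.582) on hF = 4.582 gives T ≈ 321.9 K, at which ψ = 0.14.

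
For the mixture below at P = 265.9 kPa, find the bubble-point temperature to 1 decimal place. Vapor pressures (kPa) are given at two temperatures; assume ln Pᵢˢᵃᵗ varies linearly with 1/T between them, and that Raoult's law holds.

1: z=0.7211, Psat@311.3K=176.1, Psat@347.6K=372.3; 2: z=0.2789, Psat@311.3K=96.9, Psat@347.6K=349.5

Bubble-point temperature: ΣzᵢPᵢˢᵃᵗ(T) = P. Interpolate ln Pᵢˢᵃᵗ = aᵢ + bᵢ/T.
  T = 311.3 K: ΣzᵢPᵢˢᵃᵗ = 154.01 kPa
  T = 347.6 K: ΣzᵢPᵢˢᵃᵗ = 365.94 kPa
  T = 329.5 K: ΣzᵢPᵢˢᵃᵗ = 241.94 kPa
  T = 338.6 K: ΣzᵢPᵢˢᵃᵗ = 299.11 kPa
  T = 334.1 K: ΣzᵢPᵢˢᵃᵗ = 269.61 kPa
  T = 331.8 K: ΣzᵢPᵢˢᵃᵗ = 255.48 kPa
Interpolating between 331.8 K and 334.1 K gives T ≈ 333.5 K.

T = 333.5 K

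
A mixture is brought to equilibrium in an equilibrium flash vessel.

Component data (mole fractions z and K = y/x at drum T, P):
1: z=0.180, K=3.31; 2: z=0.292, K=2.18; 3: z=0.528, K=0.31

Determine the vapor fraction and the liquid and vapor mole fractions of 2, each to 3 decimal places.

Newton–Raphson from ψ = 0.5:
  ψ = 0.500: g = -0.1466, g' = -0.954 → ψ = 0.346
  ψ = 0.346: g = -0.0031, g' = -0.935 → ψ = 0.343
Converged at ψ = 0.343.
Compositions from xᵢ = zᵢ/(1+ψ(Kᵢ−1)), yᵢ = Kᵢxᵢ:
  1: x = 0.100, y = 0.332
  2: x = 0.208, y = 0.453
  3: x = 0.692, y = 0.214

ψ = 0.343, x_2 = 0.208, y_2 = 0.453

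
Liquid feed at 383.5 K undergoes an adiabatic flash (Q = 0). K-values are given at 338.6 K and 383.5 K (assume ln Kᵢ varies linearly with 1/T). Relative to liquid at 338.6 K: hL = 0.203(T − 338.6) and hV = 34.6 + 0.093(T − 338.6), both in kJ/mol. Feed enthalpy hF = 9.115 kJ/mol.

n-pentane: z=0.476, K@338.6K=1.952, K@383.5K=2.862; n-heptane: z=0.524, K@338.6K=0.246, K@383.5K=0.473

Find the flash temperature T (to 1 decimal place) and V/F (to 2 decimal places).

Adiabatic flash: solve Rachford–Rice at each trial T, then check hF = ψ·hV(T) + (1−ψ)·hL(T).
  T = 338.6 K: K = (1.952, 0.246), RR gives ψ = 0.081, H_out = 2.798 kJ/mol
  T = 383.5 K: K = (2.862, 0.473), RR gives ψ = 0.622, H_out = 27.558 kJ/mol
  T = 361.1 K: K = (2.393, 0.348), RR gives ψ = 0.354, H_out = 15.949 kJ/mol
  T = 349.9 K: K = (2.169, 0.295), RR gives ψ = 0.227, H_out = 9.855 kJ/mol
  T = 344.2 K: K = (2.059, 0.269), RR gives ψ = 0.157, H_out = 6.456 kJ/mol
  T = 347.0 K: K = (2.113, 0.282), RR gives ψ = 0.192, H_out = 8.160 kJ/mol
  T = 348.4 K: K = (2.140, 0.288), RR gives ψ = 0.209, H_out = 8.986 kJ/mol
Linear interpolation between T = 348.4 (H_out = 8.986) and T = 349.9 (H_out = 9.855) on hF = 9.115 gives T ≈ 348.6 K, at which ψ = 0.21.

T = 348.6 K, V/F = 0.21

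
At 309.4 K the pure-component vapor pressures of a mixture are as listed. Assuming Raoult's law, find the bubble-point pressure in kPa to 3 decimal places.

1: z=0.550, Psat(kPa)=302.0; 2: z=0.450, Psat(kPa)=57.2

At the bubble point ψ → 0, so ΣzᵢKᵢ = 1 with Kᵢ = Pᵢˢᵃᵗ/P ⇒ P = ΣzᵢPᵢˢᵃᵗ.
P = 0.550·302.0 + 0.450·57.2 = 191.840 kPa

Pbub = 191.840 kPa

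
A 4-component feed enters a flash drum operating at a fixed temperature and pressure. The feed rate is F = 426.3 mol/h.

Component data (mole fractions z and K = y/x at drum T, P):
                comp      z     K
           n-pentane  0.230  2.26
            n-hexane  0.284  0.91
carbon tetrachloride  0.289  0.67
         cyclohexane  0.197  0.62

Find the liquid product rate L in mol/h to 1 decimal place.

Rachford–Rice: g(ψ) = Σ zᵢ(Kᵢ−1)/(1+ψ(Kᵢ−1)) = 0.
Feasibility: ΣzᵢKᵢ = 1.094, Σzᵢ/Kᵢ = 1.163 — both > 1, two phases present.
Newton iteration, ψ⁰ = 0.5:
  ψ = 0.500: g = -0.0556, g' = -0.228 → ψ = 0.257
  ψ = 0.257: g = 0.0057, g' = -0.283 → ψ = 0.277
Converged at ψ = 0.277.
Then V = ψ·F = 0.2769·426.3 = 118.1 mol/h and L = F − V = 308.2 mol/h.

L = 308.2 mol/h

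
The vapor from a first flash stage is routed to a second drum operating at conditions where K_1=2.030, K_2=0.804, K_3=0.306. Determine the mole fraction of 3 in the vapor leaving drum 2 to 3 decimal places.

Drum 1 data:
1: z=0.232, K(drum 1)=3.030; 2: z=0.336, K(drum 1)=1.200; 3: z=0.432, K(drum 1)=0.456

Drum 1:
Let ψ₁ = V/F and solve Σ zᵢ(Kᵢ−1)/(1+ψ₁(Kᵢ−1)) = 0.
Check two-phase: ΣzᵢKᵢ = 1.303 > 1 and Σzᵢ/Kᵢ = 1.304 > 1, so g(0) = 0.303 > 0 and g(1) = -0.304 < 0.
Iterate (Newton) starting at ψ₁ = 0.5:
  ψ₁ = 0.500: g = -0.0280, g' = -0.488 → ψ₁ = 0.443
Converged at ψ₁ = 0.443.
Drum-1 compositions:
  1: x = 0.122, y = 0.370
  2: x = 0.309, y = 0.370
  3: x = 0.569, y = 0.260
Drum-2 feed = drum-1 vapor: z₂ = (0.3701, 0.3704, 0.2596).
Drum 2:
Newton iteration, ψ₂⁰ = 0.5:
  ψ₂ = 0.500: g = -0.1048, g' = -0.482 → ψ₂ = 0.283
  ψ₂ = 0.283: g = -0.0057, g' = -0.445 → ψ₂ = 0.270
Converged at ψ₂ = 0.270.
  1: x = 0.290, y = 0.588
  2: x = 0.391, y = 0.314
  3: x = 0.319, y = 0.098

y_3 (drum 2) = 0.098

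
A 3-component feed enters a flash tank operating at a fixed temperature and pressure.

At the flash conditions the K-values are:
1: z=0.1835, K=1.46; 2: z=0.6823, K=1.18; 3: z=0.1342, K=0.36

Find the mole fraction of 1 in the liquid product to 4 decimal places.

x_1 = 0.1353

Rachford–Rice: g(V/F) = Σ zᵢ(Kᵢ−1)/(1+V/F(Kᵢ−1)) = 0.
Check two-phase: ΣzᵢKᵢ = 1.1213 > 1 and Σzᵢ/Kᵢ = 1.0767 > 1, so g(0) = 0.1213 > 0 and g(1) = -0.0767 < 0.
Newton–Raphson from V/F = 0.5:
  V/F = 0.5000: g = 0.05499, g' = -0.1631 → V/F = 0.8371
  V/F = 0.8371: g = -0.01732, g' = -0.2920 → V/F = 0.7778
  V/F = 0.7778: g = -0.00111, g' = -0.2560 → V/F = 0.7734
Converged at V/F = 0.7734.
Compositions from xᵢ = zᵢ/(1+V/F(Kᵢ−1)), yᵢ = Kᵢxᵢ:
  1: x = 0.1353, y = 0.1976
  2: x = 0.5989, y = 0.7067
  3: x = 0.2657, y = 0.0957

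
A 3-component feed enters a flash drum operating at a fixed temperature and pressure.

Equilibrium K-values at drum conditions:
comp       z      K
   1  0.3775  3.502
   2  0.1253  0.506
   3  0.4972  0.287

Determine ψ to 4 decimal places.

ψ = 0.3131

Let ψ = V/F and solve Σ zᵢ(Kᵢ−1)/(1+ψ(Kᵢ−1)) = 0.
g(0) = ΣzᵢKᵢ − 1 = 0.5281 and g(1) = 1 − Σzᵢ/Kᵢ = -1.0878, so a root lies in (0, 1).
Newton iteration, ψ⁰ = 0.5:
  ψ = 0.5000: g = -0.21351, g' = -1.1307 → ψ = 0.3112
  ψ = 0.3112: g = 0.00233, g' = -1.2072 → ψ = 0.3131
Converged at ψ = 0.3131.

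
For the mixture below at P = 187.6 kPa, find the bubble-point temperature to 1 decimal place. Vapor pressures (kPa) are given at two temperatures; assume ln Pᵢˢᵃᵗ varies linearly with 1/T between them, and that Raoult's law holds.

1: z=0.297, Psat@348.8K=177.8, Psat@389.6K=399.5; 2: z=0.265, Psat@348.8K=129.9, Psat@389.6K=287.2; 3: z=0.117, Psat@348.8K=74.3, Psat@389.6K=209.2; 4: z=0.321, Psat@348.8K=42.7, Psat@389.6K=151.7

Bubble-point temperature: ΣzᵢPᵢˢᵃᵗ(T) = P. Interpolate ln Pᵢˢᵃᵗ = aᵢ + bᵢ/T.
  T = 348.8 K: ΣzᵢPᵢˢᵃᵗ = 109.63 kPa
  T = 389.6 K: ΣzᵢPᵢˢᵃᵗ = 267.93 kPa
  T = 369.2 K: ΣzᵢPᵢˢᵃᵗ = 175.03 kPa
  T = 379.4 K: ΣzᵢPᵢˢᵃᵗ = 217.61 kPa
  T = 374.3 K: ΣzᵢPᵢˢᵃᵗ = 195.41 kPa
  T = 371.8 K: ΣzᵢPᵢˢᵃᵗ = 185.20 kPa
Interpolating between 371.8 K and 374.3 K gives T ≈ 372.4 K.

T = 372.4 K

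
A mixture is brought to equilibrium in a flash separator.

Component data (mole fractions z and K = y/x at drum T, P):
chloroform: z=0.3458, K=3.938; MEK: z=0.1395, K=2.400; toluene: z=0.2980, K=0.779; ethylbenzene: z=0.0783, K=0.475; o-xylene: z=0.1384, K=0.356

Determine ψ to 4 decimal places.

ψ = 0.8901

Material balance + equilibrium reduce to Σ zᵢ(Kᵢ−1)/(1+ψ(Kᵢ−1)) = 0.
g(0) = ΣzᵢKᵢ − 1 = 1.0152 and g(1) = 1 − Σzᵢ/Kᵢ = -0.0821, so a root lies in (0, 1).
Iterate (Newton) starting at ψ = 0.65:
  ψ = 0.6500: g = 0.15881, g' = -0.6669 → ψ = 0.8881
  ψ = 0.8881: g = 0.00136, g' = -0.6950 → ψ = 0.8901
Converged at ψ = 0.8901.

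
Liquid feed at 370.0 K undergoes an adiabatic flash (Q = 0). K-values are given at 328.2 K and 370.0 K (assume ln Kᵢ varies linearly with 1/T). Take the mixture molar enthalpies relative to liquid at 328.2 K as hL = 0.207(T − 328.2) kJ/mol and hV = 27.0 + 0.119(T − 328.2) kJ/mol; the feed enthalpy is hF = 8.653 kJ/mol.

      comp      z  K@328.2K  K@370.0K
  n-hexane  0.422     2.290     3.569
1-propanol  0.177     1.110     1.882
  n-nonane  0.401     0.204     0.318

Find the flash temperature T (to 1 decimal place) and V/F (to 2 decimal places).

T = 329.8 K, V/F = 0.31

Adiabatic flash: solve Rachford–Rice at each trial T, then check hF = ψ·hV(T) + (1−ψ)·hL(T).
  T = 328.2 K: K = (2.290, 1.110, 0.204), RR gives ψ = 0.290, H_out = 7.832 kJ/mol
  T = 370.0 K: K = (3.569, 1.882, 0.318), RR gives ψ = 0.663, H_out = 24.122 kJ/mol
  T = 349.1 K: K = (2.897, 1.468, 0.258), RR gives ψ = 0.505, H_out = 17.037 kJ/mol
  T = 338.6 K: K = (2.584, 1.281, 0.230), RR gives ψ = 0.409, H_out = 12.812 kJ/mol
  T = 333.4 K: K = (2.435, 1.194, 0.217), RR gives ψ = 0.353, H_out = 10.447 kJ/mol
  T = 330.8 K: K = (2.362, 1.152, 0.210), RR gives ψ = 0.323, H_out = 9.174 kJ/mol
  T = 329.5 K: K = (2.326, 1.131, 0.207), RR gives ψ = 0.307, H_out = 8.512 kJ/mol
Linear interpolation between T = 329.5 (H_out = 8.512) and T = 330.8 (H_out = 9.174) on hF = 8.653 gives T ≈ 329.8 K, at which ψ = 0.31.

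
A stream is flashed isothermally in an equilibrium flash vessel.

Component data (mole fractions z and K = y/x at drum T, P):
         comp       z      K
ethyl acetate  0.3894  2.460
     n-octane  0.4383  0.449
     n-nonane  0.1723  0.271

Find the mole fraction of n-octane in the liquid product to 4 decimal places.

Material balance + equilibrium reduce to Σ zᵢ(Kᵢ−1)/(1+ψ(Kᵢ−1)) = 0.
g(0) = ΣzᵢKᵢ − 1 = 0.2014 and g(1) = 1 − Σzᵢ/Kᵢ = -0.7703, so a root lies in (0, 1).
Iterate (Newton) starting at ψ = 0.5:
  ψ = 0.5000: g = -0.20236, g' = -0.7576 → ψ = 0.2329
  ψ = 0.2329: g = -0.00408, g' = -0.7702 → ψ = 0.2276
Converged at ψ = 0.2276.
Compositions from xᵢ = zᵢ/(1+ψ(Kᵢ−1)), yᵢ = Kᵢxᵢ:
  ethyl acetate: x = 0.2923, y = 0.7190
  n-octane: x = 0.5011, y = 0.2250
  n-nonane: x = 0.2066, y = 0.0560

x_n-octane = 0.5011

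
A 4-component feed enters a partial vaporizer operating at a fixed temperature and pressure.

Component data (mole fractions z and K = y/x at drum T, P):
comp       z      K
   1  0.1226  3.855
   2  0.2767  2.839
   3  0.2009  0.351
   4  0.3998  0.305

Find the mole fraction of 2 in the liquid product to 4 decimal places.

Newton iteration, V/F⁰ = 0.5:
  V/F = 0.5000: g = -0.20957, g' = -1.0626 → V/F = 0.3028
  V/F = 0.3028: g = 0.00041, g' = -1.1144 → V/F = 0.3031
Converged at V/F = 0.3031.
Compositions from xᵢ = zᵢ/(1+V/F(Kᵢ−1)), yᵢ = Kᵢxᵢ:
  1: x = 0.0657, y = 0.2534
  2: x = 0.1777, y = 0.5044
  3: x = 0.2501, y = 0.0878
  4: x = 0.5065, y = 0.1545

x_2 = 0.1777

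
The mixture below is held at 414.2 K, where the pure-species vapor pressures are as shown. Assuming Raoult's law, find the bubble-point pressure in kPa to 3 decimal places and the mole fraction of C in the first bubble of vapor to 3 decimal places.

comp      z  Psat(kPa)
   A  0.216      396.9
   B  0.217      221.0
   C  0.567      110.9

At the bubble point ψ → 0, so ΣzᵢKᵢ = 1 with Kᵢ = Pᵢˢᵃᵗ/P ⇒ P = ΣzᵢPᵢˢᵃᵗ.
P = 0.216·396.9 + 0.217·221.0 + 0.567·110.9 = 196.568 kPa
yᵢ = zᵢPᵢˢᵃᵗ/P ⇒ y_C = 0.567·110.9/196.568 = 0.320

Pbub = 196.568 kPa, y_C = 0.320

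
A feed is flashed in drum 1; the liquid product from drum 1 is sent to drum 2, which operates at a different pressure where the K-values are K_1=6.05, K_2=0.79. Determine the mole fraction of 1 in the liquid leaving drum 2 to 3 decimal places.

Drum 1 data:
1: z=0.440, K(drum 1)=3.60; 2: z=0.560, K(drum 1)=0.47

x_1 (drum 2) = 0.040

Drum 1:
Let ψ₁ = V/F and solve Σ zᵢ(Kᵢ−1)/(1+ψ₁(Kᵢ−1)) = 0.
Check two-phase: ΣzᵢKᵢ = 1.847 > 1 and Σzᵢ/Kᵢ = 1.314 > 1, so g(0) = 0.847 > 0 and g(1) = -0.314 < 0.
Iterate (Newton) starting at ψ₁ = 0.5:
  ψ₁ = 0.500: g = 0.0936, g' = -0.853 → ψ₁ = 0.610
  ψ₁ = 0.610: g = 0.0041, g' = -0.788 → ψ₁ = 0.615
Converged at ψ₁ = 0.615.
Drum-1 compositions:
  1: x = 0.169, y = 0.610
  2: x = 0.831, y = 0.390
Drum-2 feed = drum-1 liquid: z₂ = (0.1693, 0.8307).
Drum 2:
Newton iteration, ψ₂⁰ = 0.5:
  ψ₂ = 0.500: g = 0.0477, g' = -0.393 → ψ₂ = 0.621
  ψ₂ = 0.621: g = 0.0061, g' = -0.301 → ψ₂ = 0.641
  ψ₂ = 0.641: g = 0.0001, g' = -0.289 → ψ₂ = 0.642
Converged at ψ₂ = 0.642.
  1: x = 0.040, y = 0.242
  2: x = 0.960, y = 0.758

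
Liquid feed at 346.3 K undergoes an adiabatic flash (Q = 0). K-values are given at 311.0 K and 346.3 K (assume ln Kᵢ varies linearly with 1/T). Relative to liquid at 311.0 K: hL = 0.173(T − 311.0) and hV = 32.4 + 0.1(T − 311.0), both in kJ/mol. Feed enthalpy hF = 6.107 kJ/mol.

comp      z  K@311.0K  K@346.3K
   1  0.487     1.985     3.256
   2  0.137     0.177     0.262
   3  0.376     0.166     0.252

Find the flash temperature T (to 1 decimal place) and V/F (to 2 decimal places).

T = 317.0 K, V/F = 0.16

Adiabatic flash: solve Rachford–Rice at each trial T, then check hF = ψ·hV(T) + (1−ψ)·hL(T).
  T = 311.0 K: K = (1.985, 0.177, 0.166), RR gives ψ = 0.065, H_out = 2.112 kJ/mol
  T = 346.3 K: K = (3.256, 0.262, 0.252), RR gives ψ = 0.426, H_out = 18.811 kJ/mol
  T = 328.6 K: K = (2.574, 0.218, 0.207), RR gives ψ = 0.290, H_out = 12.078 kJ/mol
  T = 319.8 K: K = (2.269, 0.197, 0.186), RR gives ψ = 0.196, H_out = 7.745 kJ/mol
  T = 315.4 K: K = (2.124, 0.187, 0.176), RR gives ψ = 0.137, H_out = 5.143 kJ/mol
  T = 317.6 K: K = (2.196, 0.192, 0.181), RR gives ψ = 0.168, H_out = 6.490 kJ/mol
Linear interpolation between T = 315.4 (H_out = 5.143) and T = 317.6 (H_out = 6.490) on hF = 6.107 gives T ≈ 317.0 K, at which ψ = 0.16.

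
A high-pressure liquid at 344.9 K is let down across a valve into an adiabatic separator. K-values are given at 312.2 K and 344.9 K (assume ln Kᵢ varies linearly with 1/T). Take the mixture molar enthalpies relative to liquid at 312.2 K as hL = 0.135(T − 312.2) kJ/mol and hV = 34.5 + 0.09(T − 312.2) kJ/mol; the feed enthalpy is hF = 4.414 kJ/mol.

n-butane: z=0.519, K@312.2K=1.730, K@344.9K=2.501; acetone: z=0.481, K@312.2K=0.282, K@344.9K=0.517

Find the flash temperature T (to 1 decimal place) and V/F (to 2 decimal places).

T = 314.5 K, V/F = 0.12

Adiabatic flash: solve Rachford–Rice at each trial T, then check hF = ψ·hV(T) + (1−ψ)·hL(T).
  T = 312.2 K: K = (1.730, 0.282), RR gives ψ = 0.064, H_out = 2.206 kJ/mol
  T = 344.9 K: K = (2.501, 0.517), RR gives ψ = 0.754, H_out = 29.321 kJ/mol
  T = 328.5 K: K = (2.098, 0.387), RR gives ψ = 0.409, H_out = 16.011 kJ/mol
  T = 320.4 K: K = (1.911, 0.332), RR gives ψ = 0.249, H_out = 9.609 kJ/mol
  T = 316.3 K: K = (1.819, 0.306), RR gives ψ = 0.161, H_out = 6.086 kJ/mol
  T = 314.2 K: K = (1.773, 0.294), RR gives ψ = 0.113, H_out = 4.153 kJ/mol
Linear interpolation between T = 314.2 (H_out = 4.153) and T = 316.3 (H_out = 6.086) on hF = 4.414 gives T ≈ 314.5 K, at which ψ = 0.12.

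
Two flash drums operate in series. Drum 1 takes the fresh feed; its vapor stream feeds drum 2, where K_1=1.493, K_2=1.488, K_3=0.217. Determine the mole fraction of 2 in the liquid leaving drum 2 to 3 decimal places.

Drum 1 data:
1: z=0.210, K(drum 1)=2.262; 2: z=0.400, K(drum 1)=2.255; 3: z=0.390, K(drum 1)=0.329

Drum 1:
Rachford–Rice: g(ψ₁) = Σ zᵢ(Kᵢ−1)/(1+ψ₁(Kᵢ−1)) = 0.
Check two-phase: ΣzᵢKᵢ = 1.505 > 1 and Σzᵢ/Kᵢ = 1.456 > 1, so g(0) = 0.505 > 0 and g(1) = -0.456 < 0.
Newton–Raphson from ψ₁ = 0.37:
  ψ₁ = 0.370: g = 0.1754, g' = -0.760 → ψ₁ = 0.601
  ψ₁ = 0.601: g = -0.0015, g' = -0.806 → ψ₁ = 0.599
Converged at ψ₁ = 0.599.
Drum-1 compositions:
  1: x = 0.120, y = 0.271
  2: x = 0.228, y = 0.515
  3: x = 0.652, y = 0.215
Drum-2 feed = drum-1 vapor: z₂ = (0.2705, 0.5149, 0.2145).
Drum 2:
Newton iteration, ψ₂⁰ = 0.33:
  ψ₂ = 0.330: g = 0.1047, g' = -0.379 → ψ₂ = 0.606
  ψ₂ = 0.606: g = -0.0232, g' = -0.589 → ψ₂ = 0.567
  ψ₂ = 0.567: g = -0.0010, g' = -0.541 → ψ₂ = 0.565
Converged at ψ₂ = 0.565.
  1: x = 0.212, y = 0.316
  2: x = 0.404, y = 0.601
  3: x = 0.385, y = 0.083

x_2 (drum 2) = 0.404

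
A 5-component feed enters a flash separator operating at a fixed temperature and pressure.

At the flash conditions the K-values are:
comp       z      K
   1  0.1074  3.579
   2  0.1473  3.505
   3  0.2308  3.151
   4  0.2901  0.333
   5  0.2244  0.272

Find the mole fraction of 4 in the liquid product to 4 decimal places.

Iterate (Newton) starting at β = 0.63:
  β = 0.6300: g = -0.17606, g' = -1.2250 → β = 0.4863
  β = 0.4863: g = -0.00740, g' = -1.1513 → β = 0.4799
Converged at β = 0.4799.
Compositions from xᵢ = zᵢ/(1+β(Kᵢ−1)), yᵢ = Kᵢxᵢ:
  1: x = 0.0480, y = 0.1718
  2: x = 0.0669, y = 0.2345
  3: x = 0.1136, y = 0.3579
  4: x = 0.4267, y = 0.1421
  5: x = 0.3449, y = 0.0938

x_4 = 0.4267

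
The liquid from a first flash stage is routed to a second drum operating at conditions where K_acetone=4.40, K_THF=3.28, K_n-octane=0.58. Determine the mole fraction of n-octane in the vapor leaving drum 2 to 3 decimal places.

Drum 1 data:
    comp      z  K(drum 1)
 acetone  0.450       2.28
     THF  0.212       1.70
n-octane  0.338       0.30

y_n-octane (drum 2) = 0.507

Drum 1:
Rachford–Rice: g(ψ₁) = Σ zᵢ(Kᵢ−1)/(1+ψ₁(Kᵢ−1)) = 0.
Check two-phase: ΣzᵢKᵢ = 1.488 > 1 and Σzᵢ/Kᵢ = 1.449 > 1, so g(0) = 0.488 > 0 and g(1) = -0.449 < 0.
Newton–Raphson from ψ₁ = 0.63:
  ψ₁ = 0.630: g = -0.0014, g' = -0.806 → ψ₁ = 0.628
Converged at ψ₁ = 0.628.
Drum-1 compositions:
  acetone: x = 0.249, y = 0.569
  THF: x = 0.147, y = 0.250
  n-octane: x = 0.603, y = 0.181
Drum-2 feed = drum-1 liquid: z₂ = (0.2494, 0.1472, 0.6033).
Drum 2:
Rachford–Rice: g(ψ₂) = Σ zᵢ(Kᵢ−1)/(1+ψ₂(Kᵢ−1)) = 0.
Check two-phase: ΣzᵢKᵢ = 1.930 > 1 and Σzᵢ/Kᵢ = 1.142 > 1, so g(0) = 0.930 > 0 and g(1) = -0.142 < 0.
Iterate (Newton) starting at ψ₂ = 0.5:
  ψ₂ = 0.500: g = 0.1502, g' = -0.733 → ψ₂ = 0.705
  ψ₂ = 0.705: g = 0.0185, g' = -0.577 → ψ₂ = 0.737
Converged at ψ₂ = 0.737.
  acetone: x = 0.071, y = 0.313
  THF: x = 0.055, y = 0.180
  n-octane: x = 0.874, y = 0.507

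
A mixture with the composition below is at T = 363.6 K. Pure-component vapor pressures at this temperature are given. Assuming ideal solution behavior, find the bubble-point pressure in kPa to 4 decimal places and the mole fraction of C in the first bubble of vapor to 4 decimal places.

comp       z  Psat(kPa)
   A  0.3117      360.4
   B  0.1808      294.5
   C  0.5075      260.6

Pbub = 297.8368 kPa, y_C = 0.4441

At the bubble point ψ → 0, so ΣzᵢKᵢ = 1 with Kᵢ = Pᵢˢᵃᵗ/P ⇒ P = ΣzᵢPᵢˢᵃᵗ.
P = 0.3117·360.4 + 0.1808·294.5 + 0.5075·260.6 = 297.8368 kPa
yᵢ = zᵢPᵢˢᵃᵗ/P ⇒ y_C = 0.5075·260.6/297.8368 = 0.4441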